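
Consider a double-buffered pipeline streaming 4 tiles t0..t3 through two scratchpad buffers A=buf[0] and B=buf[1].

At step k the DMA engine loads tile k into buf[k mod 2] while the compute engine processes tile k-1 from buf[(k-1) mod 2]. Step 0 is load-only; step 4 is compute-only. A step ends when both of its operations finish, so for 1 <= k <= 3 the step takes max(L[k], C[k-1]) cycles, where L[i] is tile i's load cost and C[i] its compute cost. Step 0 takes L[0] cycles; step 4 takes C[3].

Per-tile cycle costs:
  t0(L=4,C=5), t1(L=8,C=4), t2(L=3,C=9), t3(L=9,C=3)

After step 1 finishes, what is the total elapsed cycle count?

end_cycle[1] = 12

  0. 4=4c; end=4; A:t0 B:-
  1. max(8,5)=8c; end=12; A:t0 B:t1
  2. max(3,4)=4c; end=16; A:t2 B:t1
  3. max(9,9)=9c; end=25; A:t2 B:t3
  4. 3=3c; end=28; A:t2 B:t3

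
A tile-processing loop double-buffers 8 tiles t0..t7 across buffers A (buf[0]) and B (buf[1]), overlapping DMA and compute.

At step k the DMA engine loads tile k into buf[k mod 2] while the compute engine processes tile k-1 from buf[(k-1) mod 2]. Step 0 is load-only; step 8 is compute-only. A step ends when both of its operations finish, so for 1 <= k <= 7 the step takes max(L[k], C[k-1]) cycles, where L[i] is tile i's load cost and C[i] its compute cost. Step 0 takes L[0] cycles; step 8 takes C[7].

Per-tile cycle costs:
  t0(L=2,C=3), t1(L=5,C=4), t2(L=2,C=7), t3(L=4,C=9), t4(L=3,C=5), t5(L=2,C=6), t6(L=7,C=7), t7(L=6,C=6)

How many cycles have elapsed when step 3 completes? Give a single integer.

end_cycle[3] = 18

[0] DMA t0→A (2c) ∥ CU idle ⇒ 2c, clock 2
[1] DMA t1→B (5c) ∥ CU A:t0 (3c) ⇒ 5c, clock 7
[2] DMA t2→A (2c) ∥ CU B:t1 (4c) ⇒ 4c, clock 11
[3] DMA t3→B (4c) ∥ CU A:t2 (7c) ⇒ 7c, clock 18
[4] DMA t4→A (3c) ∥ CU B:t3 (9c) ⇒ 9c, clock 27
[5] DMA t5→B (2c) ∥ CU A:t4 (5c) ⇒ 5c, clock 32
[6] DMA t6→A (7c) ∥ CU B:t5 (6c) ⇒ 7c, clock 39
[7] DMA t7→B (6c) ∥ CU A:t6 (7c) ⇒ 7c, clock 46
[8] DMA idle ∥ CU B:t7 (6c) ⇒ 6c, clock 52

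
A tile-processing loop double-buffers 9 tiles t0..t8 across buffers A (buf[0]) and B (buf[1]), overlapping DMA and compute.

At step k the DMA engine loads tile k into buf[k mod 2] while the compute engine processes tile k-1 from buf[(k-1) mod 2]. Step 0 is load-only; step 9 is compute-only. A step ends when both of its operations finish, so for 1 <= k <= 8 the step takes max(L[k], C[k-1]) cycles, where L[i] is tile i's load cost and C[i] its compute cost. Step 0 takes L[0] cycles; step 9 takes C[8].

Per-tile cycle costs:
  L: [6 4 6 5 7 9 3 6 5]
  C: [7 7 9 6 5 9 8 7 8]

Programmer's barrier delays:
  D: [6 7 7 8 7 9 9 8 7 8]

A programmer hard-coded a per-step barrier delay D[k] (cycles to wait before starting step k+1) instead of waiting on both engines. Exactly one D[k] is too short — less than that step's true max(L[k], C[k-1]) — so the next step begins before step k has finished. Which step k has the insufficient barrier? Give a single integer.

step 0: need L[0]=6 = 6; D[0]=6 ok
step 1: need max(L[1]=4,C[0]=7) = 7; D[1]=7 ok
step 2: need max(L[2]=6,C[1]=7) = 7; D[2]=7 ok
step 3: need max(L[3]=5,C[2]=9) = 9; D[3]=8 SHORT
step 4: need max(L[4]=7,C[3]=6) = 7; D[4]=7 ok
step 5: need max(L[5]=9,C[4]=5) = 9; D[5]=9 ok
step 6: need max(L[6]=3,C[5]=9) = 9; D[6]=9 ok
step 7: need max(L[7]=6,C[6]=8) = 8; D[7]=8 ok
step 8: need max(L[8]=5,C[7]=7) = 7; D[8]=7 ok
step 9: need C[8]=8 = 8; D[9]=8 ok

hazard at step 3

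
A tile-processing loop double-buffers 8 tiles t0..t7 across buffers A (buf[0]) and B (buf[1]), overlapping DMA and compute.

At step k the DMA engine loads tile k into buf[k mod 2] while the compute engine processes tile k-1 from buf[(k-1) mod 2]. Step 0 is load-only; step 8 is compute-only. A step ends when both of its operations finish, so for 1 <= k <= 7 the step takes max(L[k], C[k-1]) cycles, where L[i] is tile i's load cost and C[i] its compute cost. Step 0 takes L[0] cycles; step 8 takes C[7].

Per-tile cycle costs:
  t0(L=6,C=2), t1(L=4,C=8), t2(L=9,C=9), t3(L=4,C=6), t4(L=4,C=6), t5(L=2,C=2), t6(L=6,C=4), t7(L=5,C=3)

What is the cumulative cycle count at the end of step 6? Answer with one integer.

  0. 6=6c; end=6; A:t0 B:-
  1. max(4,2)=4c; end=10; A:t0 B:t1
  2. max(9,8)=9c; end=19; A:t2 B:t1
  3. max(4,9)=9c; end=28; A:t2 B:t3
  4. max(4,6)=6c; end=34; A:t4 B:t3
  5. max(2,6)=6c; end=40; A:t4 B:t5
  6. max(6,2)=6c; end=46; A:t6 B:t5
  7. max(5,4)=5c; end=51; A:t6 B:t7
  8. 3=3c; end=54; A:t6 B:t7

end_cycle[6] = 46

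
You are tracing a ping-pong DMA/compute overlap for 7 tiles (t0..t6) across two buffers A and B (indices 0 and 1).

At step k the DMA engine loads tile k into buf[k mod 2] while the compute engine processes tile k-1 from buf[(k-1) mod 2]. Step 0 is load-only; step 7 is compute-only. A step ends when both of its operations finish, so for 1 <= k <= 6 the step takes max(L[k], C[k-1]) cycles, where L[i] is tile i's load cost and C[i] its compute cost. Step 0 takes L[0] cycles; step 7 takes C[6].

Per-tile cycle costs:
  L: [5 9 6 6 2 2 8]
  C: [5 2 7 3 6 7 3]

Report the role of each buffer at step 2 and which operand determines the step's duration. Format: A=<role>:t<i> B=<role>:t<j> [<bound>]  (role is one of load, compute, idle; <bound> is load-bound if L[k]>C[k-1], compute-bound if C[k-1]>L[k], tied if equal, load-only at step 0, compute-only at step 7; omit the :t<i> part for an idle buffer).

step 2: A=load:t2 B=compute:t1 [load-bound]

  0. 5=5c; end=5; A:t0 B:-
  1. max(9,5)=9c; end=14; A:t0 B:t1
  2. max(6,2)=6c; end=20; A:t2 B:t1
  3. max(6,7)=7c; end=27; A:t2 B:t3
  4. max(2,3)=3c; end=30; A:t4 B:t3
  5. max(2,6)=6c; end=36; A:t4 B:t5
  6. max(8,7)=8c; end=44; A:t6 B:t5
  7. 3=3c; end=47; A:t6 B:t5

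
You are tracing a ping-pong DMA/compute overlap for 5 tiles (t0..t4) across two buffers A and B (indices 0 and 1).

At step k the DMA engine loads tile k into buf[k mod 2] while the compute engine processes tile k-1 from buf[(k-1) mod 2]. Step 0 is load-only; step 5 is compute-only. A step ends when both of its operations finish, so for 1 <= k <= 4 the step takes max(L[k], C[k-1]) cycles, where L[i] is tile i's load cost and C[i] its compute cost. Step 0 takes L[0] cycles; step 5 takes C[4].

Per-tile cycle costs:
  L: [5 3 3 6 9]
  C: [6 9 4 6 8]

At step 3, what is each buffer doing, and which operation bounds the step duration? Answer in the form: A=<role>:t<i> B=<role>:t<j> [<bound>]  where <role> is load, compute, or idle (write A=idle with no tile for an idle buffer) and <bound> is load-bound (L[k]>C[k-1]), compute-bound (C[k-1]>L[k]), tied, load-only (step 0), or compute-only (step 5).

  0. 5=5c; end=5; A:t0 B:-
  1. max(3,6)=6c; end=11; A:t0 B:t1
  2. max(3,9)=9c; end=20; A:t2 B:t1
  3. max(6,4)=6c; end=26; A:t2 B:t3
  4. max(9,6)=9c; end=35; A:t4 B:t3
  5. 8=8c; end=43; A:t4 B:t3

step 3: A=compute:t2 B=load:t3 [load-bound]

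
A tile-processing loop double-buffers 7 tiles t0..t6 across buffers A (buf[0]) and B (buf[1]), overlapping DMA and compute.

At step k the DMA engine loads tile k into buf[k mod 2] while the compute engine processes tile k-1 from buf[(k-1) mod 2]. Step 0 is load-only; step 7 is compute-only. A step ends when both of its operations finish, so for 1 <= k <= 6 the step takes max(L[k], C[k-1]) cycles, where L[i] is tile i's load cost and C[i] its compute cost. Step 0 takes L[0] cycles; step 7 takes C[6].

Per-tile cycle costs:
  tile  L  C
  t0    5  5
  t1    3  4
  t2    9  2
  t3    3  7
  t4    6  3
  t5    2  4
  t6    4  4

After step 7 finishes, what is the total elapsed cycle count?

end_cycle[7] = 40

  0. 5=5c; end=5; A:t0 B:-
  1. max(3,5)=5c; end=10; A:t0 B:t1
  2. max(9,4)=9c; end=19; A:t2 B:t1
  3. max(3,2)=3c; end=22; A:t2 B:t3
  4. max(6,7)=7c; end=29; A:t4 B:t3
  5. max(2,3)=3c; end=32; A:t4 B:t5
  6. max(4,4)=4c; end=36; A:t6 B:t5
  7. 4=4c; end=40; A:t6 B:t5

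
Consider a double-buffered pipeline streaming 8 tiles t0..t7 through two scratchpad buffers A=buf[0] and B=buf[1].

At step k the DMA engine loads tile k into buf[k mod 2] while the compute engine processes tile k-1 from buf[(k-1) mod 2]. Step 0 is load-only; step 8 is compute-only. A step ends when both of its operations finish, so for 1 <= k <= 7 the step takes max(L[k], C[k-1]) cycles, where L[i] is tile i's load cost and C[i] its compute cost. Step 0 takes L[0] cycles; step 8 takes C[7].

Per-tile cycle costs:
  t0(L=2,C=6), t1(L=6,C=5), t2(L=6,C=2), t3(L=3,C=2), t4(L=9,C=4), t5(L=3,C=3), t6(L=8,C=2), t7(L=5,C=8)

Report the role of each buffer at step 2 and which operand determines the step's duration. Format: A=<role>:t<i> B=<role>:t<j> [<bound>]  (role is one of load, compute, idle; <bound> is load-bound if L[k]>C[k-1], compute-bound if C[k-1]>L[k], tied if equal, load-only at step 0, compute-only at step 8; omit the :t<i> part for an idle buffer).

step 2: A=load:t2 B=compute:t1 [load-bound]

[0] DMA t0→A (2c) ∥ CU idle ⇒ 2c, clock 2
[1] DMA t1→B (6c) ∥ CU A:t0 (6c) ⇒ 6c, clock 8
[2] DMA t2→A (6c) ∥ CU B:t1 (5c) ⇒ 6c, clock 14
[3] DMA t3→B (3c) ∥ CU A:t2 (2c) ⇒ 3c, clock 17
[4] DMA t4→A (9c) ∥ CU B:t3 (2c) ⇒ 9c, clock 26
[5] DMA t5→B (3c) ∥ CU A:t4 (4c) ⇒ 4c, clock 30
[6] DMA t6→A (8c) ∥ CU B:t5 (3c) ⇒ 8c, clock 38
[7] DMA t7→B (5c) ∥ CU A:t6 (2c) ⇒ 5c, clock 43
[8] DMA idle ∥ CU B:t7 (8c) ⇒ 8c, clock 51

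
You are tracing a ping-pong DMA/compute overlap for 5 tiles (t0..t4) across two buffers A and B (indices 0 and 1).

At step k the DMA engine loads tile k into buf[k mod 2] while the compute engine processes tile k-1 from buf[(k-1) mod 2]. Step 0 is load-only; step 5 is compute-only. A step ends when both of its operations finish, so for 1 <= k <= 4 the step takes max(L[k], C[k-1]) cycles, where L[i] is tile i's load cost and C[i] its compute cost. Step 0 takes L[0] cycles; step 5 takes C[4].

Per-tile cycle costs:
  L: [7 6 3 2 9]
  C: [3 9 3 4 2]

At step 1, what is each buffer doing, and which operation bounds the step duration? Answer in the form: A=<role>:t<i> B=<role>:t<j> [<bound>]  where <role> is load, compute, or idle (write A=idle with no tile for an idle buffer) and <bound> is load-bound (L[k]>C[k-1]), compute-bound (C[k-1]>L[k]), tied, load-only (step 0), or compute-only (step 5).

  0. 7=7c; end=7; A:t0 B:-
  1. max(6,3)=6c; end=13; A:t0 B:t1
  2. max(3,9)=9c; end=22; A:t2 B:t1
  3. max(2,3)=3c; end=25; A:t2 B:t3
  4. max(9,4)=9c; end=34; A:t4 B:t3
  5. 2=2c; end=36; A:t4 B:t3

step 1: A=compute:t0 B=load:t1 [load-bound]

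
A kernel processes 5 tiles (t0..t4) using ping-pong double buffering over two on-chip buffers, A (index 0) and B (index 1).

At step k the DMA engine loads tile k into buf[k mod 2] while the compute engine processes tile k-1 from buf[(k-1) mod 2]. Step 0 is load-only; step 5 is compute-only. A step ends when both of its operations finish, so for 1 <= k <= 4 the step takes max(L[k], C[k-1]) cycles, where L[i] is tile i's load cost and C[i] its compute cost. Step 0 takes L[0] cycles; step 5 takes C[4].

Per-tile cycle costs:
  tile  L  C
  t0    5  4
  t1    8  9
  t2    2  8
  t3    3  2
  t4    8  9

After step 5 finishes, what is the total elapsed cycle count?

end_cycle[5] = 47

[0] DMA t0→A (5c) ∥ CU idle ⇒ 5c, clock 5
[1] DMA t1→B (8c) ∥ CU A:t0 (4c) ⇒ 8c, clock 13
[2] DMA t2→A (2c) ∥ CU B:t1 (9c) ⇒ 9c, clock 22
[3] DMA t3→B (3c) ∥ CU A:t2 (8c) ⇒ 8c, clock 30
[4] DMA t4→A (8c) ∥ CU B:t3 (2c) ⇒ 8c, clock 38
[5] DMA idle ∥ CU A:t4 (9c) ⇒ 9c, clock 47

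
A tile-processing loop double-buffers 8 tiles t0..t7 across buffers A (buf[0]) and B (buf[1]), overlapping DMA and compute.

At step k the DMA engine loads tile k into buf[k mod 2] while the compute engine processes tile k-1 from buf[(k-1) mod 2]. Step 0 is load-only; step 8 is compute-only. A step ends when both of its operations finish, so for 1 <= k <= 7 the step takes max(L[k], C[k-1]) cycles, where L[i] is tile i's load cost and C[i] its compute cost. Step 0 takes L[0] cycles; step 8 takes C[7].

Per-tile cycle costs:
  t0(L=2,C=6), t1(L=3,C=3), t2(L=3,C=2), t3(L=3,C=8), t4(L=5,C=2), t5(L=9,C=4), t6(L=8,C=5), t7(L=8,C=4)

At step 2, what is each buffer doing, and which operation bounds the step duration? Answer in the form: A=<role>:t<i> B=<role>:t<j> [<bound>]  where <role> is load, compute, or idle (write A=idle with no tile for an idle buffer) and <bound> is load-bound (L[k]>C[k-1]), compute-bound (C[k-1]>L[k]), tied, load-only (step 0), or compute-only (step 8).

step 2: A=load:t2 B=compute:t1 [tied]

k=0 load=t0/2c comp=- wait=2 total=2
k=1 load=t1/3c comp=t0/6c wait=6 total=8
k=2 load=t2/3c comp=t1/3c wait=3 total=11
k=3 load=t3/3c comp=t2/2c wait=3 total=14
k=4 load=t4/5c comp=t3/8c wait=8 total=22
k=5 load=t5/9c comp=t4/2c wait=9 total=31
k=6 load=t6/8c comp=t5/4c wait=8 total=39
k=7 load=t7/8c comp=t6/5c wait=8 total=47
k=8 load=- comp=t7/4c wait=4 total=51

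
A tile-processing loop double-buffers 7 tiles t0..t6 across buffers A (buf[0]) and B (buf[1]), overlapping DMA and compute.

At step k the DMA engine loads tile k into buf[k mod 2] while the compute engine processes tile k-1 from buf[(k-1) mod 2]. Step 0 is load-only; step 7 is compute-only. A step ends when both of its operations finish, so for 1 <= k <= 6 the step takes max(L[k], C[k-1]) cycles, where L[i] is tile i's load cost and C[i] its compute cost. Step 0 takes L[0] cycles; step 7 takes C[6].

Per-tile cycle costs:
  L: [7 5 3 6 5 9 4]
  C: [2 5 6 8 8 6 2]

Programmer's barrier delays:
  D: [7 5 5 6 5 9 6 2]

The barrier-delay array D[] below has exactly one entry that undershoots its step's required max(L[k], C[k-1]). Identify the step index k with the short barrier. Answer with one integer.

hazard at step 4

[0] required=L[0]=7=7 vs D=7 ok
[1] required=max(L[1]=5,C[0]=2)=5 vs D=5 ok
[2] required=max(L[2]=3,C[1]=5)=5 vs D=5 ok
[3] required=max(L[3]=6,C[2]=6)=6 vs D=6 ok
[4] required=max(L[4]=5,C[3]=8)=8 vs D=5 SHORT
[5] required=max(L[5]=9,C[4]=8)=9 vs D=9 ok
[6] required=max(L[6]=4,C[5]=6)=6 vs D=6 ok
[7] required=C[6]=2=2 vs D=2 ok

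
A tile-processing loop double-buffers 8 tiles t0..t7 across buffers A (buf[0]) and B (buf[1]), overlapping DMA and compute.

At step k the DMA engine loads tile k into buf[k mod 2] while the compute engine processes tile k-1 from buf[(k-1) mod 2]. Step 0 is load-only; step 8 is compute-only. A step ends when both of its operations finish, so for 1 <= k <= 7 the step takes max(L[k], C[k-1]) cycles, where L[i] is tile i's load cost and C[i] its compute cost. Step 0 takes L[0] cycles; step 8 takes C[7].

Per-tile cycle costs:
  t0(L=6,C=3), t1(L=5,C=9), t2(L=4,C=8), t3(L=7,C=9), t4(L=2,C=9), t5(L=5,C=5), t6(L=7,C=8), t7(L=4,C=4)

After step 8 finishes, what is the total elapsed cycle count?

step 0: L[0]=6 → dur=6, Σ=6 | A=load:t0 B=idle [load-only]
step 1: L[1]=5 C[0]=3 → dur=5, Σ=11 | A=compute:t0 B=load:t1 [load-bound]
step 2: L[2]=4 C[1]=9 → dur=9, Σ=20 | A=load:t2 B=compute:t1 [compute-bound]
step 3: L[3]=7 C[2]=8 → dur=8, Σ=28 | A=compute:t2 B=load:t3 [compute-bound]
step 4: L[4]=2 C[3]=9 → dur=9, Σ=37 | A=load:t4 B=compute:t3 [compute-bound]
step 5: L[5]=5 C[4]=9 → dur=9, Σ=46 | A=compute:t4 B=load:t5 [compute-bound]
step 6: L[6]=7 C[5]=5 → dur=7, Σ=53 | A=load:t6 B=compute:t5 [load-bound]
step 7: L[7]=4 C[6]=8 → dur=8, Σ=61 | A=compute:t6 B=load:t7 [compute-bound]
step 8: C[7]=4 → dur=4, Σ=65 | A=idle B=compute:t7 [compute-only]

end_cycle[8] = 65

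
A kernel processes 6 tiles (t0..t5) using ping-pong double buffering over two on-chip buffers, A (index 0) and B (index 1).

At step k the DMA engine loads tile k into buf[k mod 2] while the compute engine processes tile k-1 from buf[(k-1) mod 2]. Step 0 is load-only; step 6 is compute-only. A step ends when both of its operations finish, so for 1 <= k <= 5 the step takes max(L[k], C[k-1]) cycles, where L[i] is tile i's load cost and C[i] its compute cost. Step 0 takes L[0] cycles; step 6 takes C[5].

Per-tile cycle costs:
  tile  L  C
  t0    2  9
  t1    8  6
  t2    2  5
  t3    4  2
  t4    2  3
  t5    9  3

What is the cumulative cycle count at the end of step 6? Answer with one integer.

end_cycle[6] = 36

  0. 2=2c; end=2; A:t0 B:-
  1. max(8,9)=9c; end=11; A:t0 B:t1
  2. max(2,6)=6c; end=17; A:t2 B:t1
  3. max(4,5)=5c; end=22; A:t2 B:t3
  4. max(2,2)=2c; end=24; A:t4 B:t3
  5. max(9,3)=9c; end=33; A:t4 B:t5
  6. 3=3c; end=36; A:t4 B:t5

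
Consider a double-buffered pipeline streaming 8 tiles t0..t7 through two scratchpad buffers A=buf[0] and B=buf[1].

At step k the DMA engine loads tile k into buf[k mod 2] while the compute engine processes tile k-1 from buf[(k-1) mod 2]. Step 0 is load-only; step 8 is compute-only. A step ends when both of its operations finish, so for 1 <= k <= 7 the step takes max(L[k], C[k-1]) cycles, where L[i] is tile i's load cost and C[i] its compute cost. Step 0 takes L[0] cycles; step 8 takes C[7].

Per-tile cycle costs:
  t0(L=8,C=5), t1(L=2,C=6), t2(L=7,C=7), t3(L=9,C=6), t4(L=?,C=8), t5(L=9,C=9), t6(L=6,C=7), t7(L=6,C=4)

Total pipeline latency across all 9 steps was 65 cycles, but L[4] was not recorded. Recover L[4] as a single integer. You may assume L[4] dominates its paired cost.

L[4] = 7

step 0 → dur = L[0]=8 = 8
step 1 → dur = max(L[1]=2, C[0]=5) = 5
step 2 → dur = max(L[2]=7, C[1]=6) = 7
step 3 → dur = max(L[3]=9, C[2]=7) = 9
step 4 → dur = max(L[4]=?, C[3]=6) = L[4]  (unknown; binding)
step 5 → dur = max(L[5]=9, C[4]=8) = 9
step 6 → dur = max(L[6]=6, C[5]=9) = 9
step 7 → dur = max(L[7]=6, C[6]=7) = 7
step 8 → dur = C[7]=4 = 4
sum of known step durations = 58
dur[4] = total - known = 65 - 58 = 7
L[4] is the binding max in step 4, so L[4] = dur[4] = 7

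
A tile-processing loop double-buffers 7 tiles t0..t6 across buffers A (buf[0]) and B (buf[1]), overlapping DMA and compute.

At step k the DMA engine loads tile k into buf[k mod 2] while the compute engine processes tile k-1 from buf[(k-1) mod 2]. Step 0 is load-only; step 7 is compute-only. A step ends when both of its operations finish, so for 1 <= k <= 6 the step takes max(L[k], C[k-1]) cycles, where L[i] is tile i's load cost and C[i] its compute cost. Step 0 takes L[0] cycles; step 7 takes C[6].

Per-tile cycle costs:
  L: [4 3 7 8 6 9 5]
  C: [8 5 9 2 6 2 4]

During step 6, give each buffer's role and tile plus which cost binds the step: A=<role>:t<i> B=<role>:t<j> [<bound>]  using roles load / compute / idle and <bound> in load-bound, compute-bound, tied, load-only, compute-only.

step 6: A=load:t6 B=compute:t5 [load-bound]

  0. 4=4c; end=4; A:t0 B:-
  1. max(3,8)=8c; end=12; A:t0 B:t1
  2. max(7,5)=7c; end=19; A:t2 B:t1
  3. max(8,9)=9c; end=28; A:t2 B:t3
  4. max(6,2)=6c; end=34; A:t4 B:t3
  5. max(9,6)=9c; end=43; A:t4 B:t5
  6. max(5,2)=5c; end=48; A:t6 B:t5
  7. 4=4c; end=52; A:t6 B:t5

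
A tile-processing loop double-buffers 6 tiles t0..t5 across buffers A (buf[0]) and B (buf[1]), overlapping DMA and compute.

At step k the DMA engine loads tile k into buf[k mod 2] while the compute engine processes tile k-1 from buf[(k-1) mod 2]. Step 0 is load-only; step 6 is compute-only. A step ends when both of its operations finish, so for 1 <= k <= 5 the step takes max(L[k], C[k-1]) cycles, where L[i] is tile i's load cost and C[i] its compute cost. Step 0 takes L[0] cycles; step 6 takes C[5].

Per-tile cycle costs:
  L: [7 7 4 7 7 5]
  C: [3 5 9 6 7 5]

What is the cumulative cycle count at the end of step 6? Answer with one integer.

end_cycle[6] = 47

step 0: L[0]=7 → dur=7, Σ=7 | A=load:t0 B=idle [load-only]
step 1: L[1]=7 C[0]=3 → dur=7, Σ=14 | A=compute:t0 B=load:t1 [load-bound]
step 2: L[2]=4 C[1]=5 → dur=5, Σ=19 | A=load:t2 B=compute:t1 [compute-bound]
step 3: L[3]=7 C[2]=9 → dur=9, Σ=28 | A=compute:t2 B=load:t3 [compute-bound]
step 4: L[4]=7 C[3]=6 → dur=7, Σ=35 | A=load:t4 B=compute:t3 [load-bound]
step 5: L[5]=5 C[4]=7 → dur=7, Σ=42 | A=compute:t4 B=load:t5 [compute-bound]
step 6: C[5]=5 → dur=5, Σ=47 | A=idle B=compute:t5 [compute-only]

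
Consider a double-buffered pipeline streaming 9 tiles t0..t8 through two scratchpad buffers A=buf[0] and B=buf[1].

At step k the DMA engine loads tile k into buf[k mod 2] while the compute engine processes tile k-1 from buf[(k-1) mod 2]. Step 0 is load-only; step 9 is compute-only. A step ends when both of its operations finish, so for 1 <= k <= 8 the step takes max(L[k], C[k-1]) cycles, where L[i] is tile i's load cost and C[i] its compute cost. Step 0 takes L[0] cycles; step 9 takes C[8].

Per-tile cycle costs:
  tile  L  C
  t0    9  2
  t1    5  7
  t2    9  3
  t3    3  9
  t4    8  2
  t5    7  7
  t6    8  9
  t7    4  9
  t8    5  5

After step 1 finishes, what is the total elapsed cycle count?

k=0 load=t0/9c comp=- wait=9 total=9
k=1 load=t1/5c comp=t0/2c wait=5 total=14
k=2 load=t2/9c comp=t1/7c wait=9 total=23
k=3 load=t3/3c comp=t2/3c wait=3 total=26
k=4 load=t4/8c comp=t3/9c wait=9 total=35
k=5 load=t5/7c comp=t4/2c wait=7 total=42
k=6 load=t6/8c comp=t5/7c wait=8 total=50
k=7 load=t7/4c comp=t6/9c wait=9 total=59
k=8 load=t8/5c comp=t7/9c wait=9 total=68
k=9 load=- comp=t8/5c wait=5 total=73

end_cycle[1] = 14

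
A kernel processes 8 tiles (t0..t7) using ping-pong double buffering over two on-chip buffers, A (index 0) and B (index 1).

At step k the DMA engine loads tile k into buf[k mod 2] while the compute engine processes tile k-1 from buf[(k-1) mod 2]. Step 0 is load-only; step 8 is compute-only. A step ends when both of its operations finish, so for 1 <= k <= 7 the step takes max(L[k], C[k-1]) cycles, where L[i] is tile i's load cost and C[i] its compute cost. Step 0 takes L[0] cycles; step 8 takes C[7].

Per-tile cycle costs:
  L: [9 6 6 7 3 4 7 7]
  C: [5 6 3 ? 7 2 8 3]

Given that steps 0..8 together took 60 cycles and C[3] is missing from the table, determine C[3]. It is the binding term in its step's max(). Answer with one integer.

step 0 → dur = L[0]=9 = 9
step 1 → dur = max(L[1]=6, C[0]=5) = 6
step 2 → dur = max(L[2]=6, C[1]=6) = 6
step 3 → dur = max(L[3]=7, C[2]=3) = 7
step 4 → dur = max(L[4]=3, C[3]=?) = C[3]  (unknown; binding)
step 5 → dur = max(L[5]=4, C[4]=7) = 7
step 6 → dur = max(L[6]=7, C[5]=2) = 7
step 7 → dur = max(L[7]=7, C[6]=8) = 8
step 8 → dur = C[7]=3 = 3
sum of known step durations = 53
dur[4] = total - known = 60 - 53 = 7
C[3] is the binding max in step 4, so C[3] = dur[4] = 7

C[3] = 7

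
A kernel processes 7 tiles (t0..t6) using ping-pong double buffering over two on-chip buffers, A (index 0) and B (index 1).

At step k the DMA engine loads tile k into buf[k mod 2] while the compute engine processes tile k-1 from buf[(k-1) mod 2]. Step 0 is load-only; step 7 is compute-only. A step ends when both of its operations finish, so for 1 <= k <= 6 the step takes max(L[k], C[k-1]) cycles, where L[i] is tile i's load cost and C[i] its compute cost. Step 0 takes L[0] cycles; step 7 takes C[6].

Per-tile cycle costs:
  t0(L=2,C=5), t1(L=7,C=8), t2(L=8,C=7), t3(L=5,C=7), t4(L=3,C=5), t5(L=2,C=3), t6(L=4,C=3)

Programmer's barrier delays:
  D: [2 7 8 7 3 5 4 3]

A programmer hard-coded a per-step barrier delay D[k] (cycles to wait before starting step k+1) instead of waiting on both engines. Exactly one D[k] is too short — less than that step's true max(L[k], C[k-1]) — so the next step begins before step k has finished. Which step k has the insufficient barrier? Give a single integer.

hazard at step 4

[0] required=L[0]=2=2 vs D=2 ok
[1] required=max(L[1]=7,C[0]=5)=7 vs D=7 ok
[2] required=max(L[2]=8,C[1]=8)=8 vs D=8 ok
[3] required=max(L[3]=5,C[2]=7)=7 vs D=7 ok
[4] required=max(L[4]=3,C[3]=7)=7 vs D=3 SHORT
[5] required=max(L[5]=2,C[4]=5)=5 vs D=5 ok
[6] required=max(L[6]=4,C[5]=3)=4 vs D=4 ok
[7] required=C[6]=3=3 vs D=3 ok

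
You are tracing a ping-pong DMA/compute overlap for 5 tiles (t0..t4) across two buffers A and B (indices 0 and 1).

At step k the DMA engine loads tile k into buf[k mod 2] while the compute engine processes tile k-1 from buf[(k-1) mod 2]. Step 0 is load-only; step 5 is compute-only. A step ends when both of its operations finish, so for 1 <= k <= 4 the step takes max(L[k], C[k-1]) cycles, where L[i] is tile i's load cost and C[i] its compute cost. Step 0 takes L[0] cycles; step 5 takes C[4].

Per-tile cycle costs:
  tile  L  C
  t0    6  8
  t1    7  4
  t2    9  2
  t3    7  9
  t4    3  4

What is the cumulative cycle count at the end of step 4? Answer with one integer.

end_cycle[4] = 39

k=0 load=t0/6c comp=- wait=6 total=6
k=1 load=t1/7c comp=t0/8c wait=8 total=14
k=2 load=t2/9c comp=t1/4c wait=9 total=23
k=3 load=t3/7c comp=t2/2c wait=7 total=30
k=4 load=t4/3c comp=t3/9c wait=9 total=39
k=5 load=- comp=t4/4c wait=4 total=43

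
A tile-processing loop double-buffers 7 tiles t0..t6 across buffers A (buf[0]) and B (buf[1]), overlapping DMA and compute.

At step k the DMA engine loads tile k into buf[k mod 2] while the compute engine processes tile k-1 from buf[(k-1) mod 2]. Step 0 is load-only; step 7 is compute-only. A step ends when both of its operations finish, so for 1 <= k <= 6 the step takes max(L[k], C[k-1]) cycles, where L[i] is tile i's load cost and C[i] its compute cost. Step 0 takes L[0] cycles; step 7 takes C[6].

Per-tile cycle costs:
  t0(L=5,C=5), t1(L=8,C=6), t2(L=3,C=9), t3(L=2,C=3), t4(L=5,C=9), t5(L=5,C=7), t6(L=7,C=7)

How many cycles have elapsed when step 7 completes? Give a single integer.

end_cycle[7] = 56

[0] DMA t0→A (5c) ∥ CU idle ⇒ 5c, clock 5
[1] DMA t1→B (8c) ∥ CU A:t0 (5c) ⇒ 8c, clock 13
[2] DMA t2→A (3c) ∥ CU B:t1 (6c) ⇒ 6c, clock 19
[3] DMA t3→B (2c) ∥ CU A:t2 (9c) ⇒ 9c, clock 28
[4] DMA t4→A (5c) ∥ CU B:t3 (3c) ⇒ 5c, clock 33
[5] DMA t5→B (5c) ∥ CU A:t4 (9c) ⇒ 9c, clock 42
[6] DMA t6→A (7c) ∥ CU B:t5 (7c) ⇒ 7c, clock 49
[7] DMA idle ∥ CU A:t6 (7c) ⇒ 7c, clock 56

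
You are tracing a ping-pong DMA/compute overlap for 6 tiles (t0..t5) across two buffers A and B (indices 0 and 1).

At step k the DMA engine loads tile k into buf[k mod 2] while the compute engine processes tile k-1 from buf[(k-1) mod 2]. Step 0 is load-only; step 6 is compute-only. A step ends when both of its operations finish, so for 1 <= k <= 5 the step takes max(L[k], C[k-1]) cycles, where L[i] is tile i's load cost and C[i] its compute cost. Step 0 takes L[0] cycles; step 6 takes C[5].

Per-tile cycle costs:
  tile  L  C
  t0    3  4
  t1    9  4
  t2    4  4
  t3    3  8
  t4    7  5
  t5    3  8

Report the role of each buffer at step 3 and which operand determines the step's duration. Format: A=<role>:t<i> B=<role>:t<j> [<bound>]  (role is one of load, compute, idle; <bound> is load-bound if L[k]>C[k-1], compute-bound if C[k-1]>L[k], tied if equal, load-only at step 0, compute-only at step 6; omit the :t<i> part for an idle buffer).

step 3: A=compute:t2 B=load:t3 [compute-bound]

k=0 load=t0/3c comp=- wait=3 total=3
k=1 load=t1/9c comp=t0/4c wait=9 total=12
k=2 load=t2/4c comp=t1/4c wait=4 total=16
k=3 load=t3/3c comp=t2/4c wait=4 total=20
k=4 load=t4/7c comp=t3/8c wait=8 total=28
k=5 load=t5/3c comp=t4/5c wait=5 total=33
k=6 load=- comp=t5/8c wait=8 total=41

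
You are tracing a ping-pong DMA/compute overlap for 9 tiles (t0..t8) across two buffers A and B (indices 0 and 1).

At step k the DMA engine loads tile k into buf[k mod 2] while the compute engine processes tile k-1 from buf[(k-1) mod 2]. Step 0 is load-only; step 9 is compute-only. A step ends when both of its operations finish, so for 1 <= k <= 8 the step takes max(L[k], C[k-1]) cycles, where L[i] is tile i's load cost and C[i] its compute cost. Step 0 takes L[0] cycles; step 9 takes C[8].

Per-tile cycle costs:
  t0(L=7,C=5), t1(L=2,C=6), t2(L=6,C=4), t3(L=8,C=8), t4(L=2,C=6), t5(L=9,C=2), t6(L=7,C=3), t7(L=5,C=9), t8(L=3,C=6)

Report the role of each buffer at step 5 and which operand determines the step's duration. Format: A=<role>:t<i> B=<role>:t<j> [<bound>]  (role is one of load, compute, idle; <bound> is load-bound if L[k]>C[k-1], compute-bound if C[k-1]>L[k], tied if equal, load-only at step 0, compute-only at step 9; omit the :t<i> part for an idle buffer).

  0. 7=7c; end=7; A:t0 B:-
  1. max(2,5)=5c; end=12; A:t0 B:t1
  2. max(6,6)=6c; end=18; A:t2 B:t1
  3. max(8,4)=8c; end=26; A:t2 B:t3
  4. max(2,8)=8c; end=34; A:t4 B:t3
  5. max(9,6)=9c; end=43; A:t4 B:t5
  6. max(7,2)=7c; end=50; A:t6 B:t5
  7. max(5,3)=5c; end=55; A:t6 B:t7
  8. max(3,9)=9c; end=64; A:t8 B:t7
  9. 6=6c; end=70; A:t8 B:t7

step 5: A=compute:t4 B=load:t5 [load-bound]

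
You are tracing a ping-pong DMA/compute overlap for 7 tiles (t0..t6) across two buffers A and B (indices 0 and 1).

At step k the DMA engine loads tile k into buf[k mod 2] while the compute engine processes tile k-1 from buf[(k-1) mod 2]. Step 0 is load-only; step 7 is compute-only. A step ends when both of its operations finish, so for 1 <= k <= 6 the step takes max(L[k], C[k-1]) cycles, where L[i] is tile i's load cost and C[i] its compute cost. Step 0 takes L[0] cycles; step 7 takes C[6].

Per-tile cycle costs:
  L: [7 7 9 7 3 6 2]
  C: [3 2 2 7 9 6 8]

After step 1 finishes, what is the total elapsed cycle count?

end_cycle[1] = 14

  0. 7=7c; end=7; A:t0 B:-
  1. max(7,3)=7c; end=14; A:t0 B:t1
  2. max(9,2)=9c; end=23; A:t2 B:t1
  3. max(7,2)=7c; end=30; A:t2 B:t3
  4. max(3,7)=7c; end=37; A:t4 B:t3
  5. max(6,9)=9c; end=46; A:t4 B:t5
  6. max(2,6)=6c; end=52; A:t6 B:t5
  7. 8=8c; end=60; A:t6 B:t5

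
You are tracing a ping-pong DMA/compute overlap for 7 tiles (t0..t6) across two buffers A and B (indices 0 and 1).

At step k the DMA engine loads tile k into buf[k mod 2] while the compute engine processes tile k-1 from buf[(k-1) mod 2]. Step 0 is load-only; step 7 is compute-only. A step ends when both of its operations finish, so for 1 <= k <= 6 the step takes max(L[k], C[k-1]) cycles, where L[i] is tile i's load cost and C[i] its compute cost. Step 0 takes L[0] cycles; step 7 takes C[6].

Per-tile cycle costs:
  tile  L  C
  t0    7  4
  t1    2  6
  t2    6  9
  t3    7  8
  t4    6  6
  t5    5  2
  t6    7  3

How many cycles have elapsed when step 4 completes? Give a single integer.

  0. 7=7c; end=7; A:t0 B:-
  1. max(2,4)=4c; end=11; A:t0 B:t1
  2. max(6,6)=6c; end=17; A:t2 B:t1
  3. max(7,9)=9c; end=26; A:t2 B:t3
  4. max(6,8)=8c; end=34; A:t4 B:t3
  5. max(5,6)=6c; end=40; A:t4 B:t5
  6. max(7,2)=7c; end=47; A:t6 B:t5
  7. 3=3c; end=50; A:t6 B:t5

end_cycle[4] = 34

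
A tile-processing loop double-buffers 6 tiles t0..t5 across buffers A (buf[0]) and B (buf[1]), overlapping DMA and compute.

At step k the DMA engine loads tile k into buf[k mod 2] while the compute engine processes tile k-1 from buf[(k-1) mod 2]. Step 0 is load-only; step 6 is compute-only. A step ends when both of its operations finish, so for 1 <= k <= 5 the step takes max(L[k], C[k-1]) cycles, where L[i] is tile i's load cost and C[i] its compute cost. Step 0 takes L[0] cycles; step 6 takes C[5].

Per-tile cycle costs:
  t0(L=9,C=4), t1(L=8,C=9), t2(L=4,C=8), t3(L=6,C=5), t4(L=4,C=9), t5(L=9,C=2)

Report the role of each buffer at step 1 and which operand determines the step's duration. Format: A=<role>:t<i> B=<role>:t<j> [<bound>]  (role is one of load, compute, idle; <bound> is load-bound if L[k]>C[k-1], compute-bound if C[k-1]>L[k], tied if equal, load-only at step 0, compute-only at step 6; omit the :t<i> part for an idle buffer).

step 1: A=compute:t0 B=load:t1 [load-bound]

k=0 load=t0/9c comp=- wait=9 total=9
k=1 load=t1/8c comp=t0/4c wait=8 total=17
k=2 load=t2/4c comp=t1/9c wait=9 total=26
k=3 load=t3/6c comp=t2/8c wait=8 total=34
k=4 load=t4/4c comp=t3/5c wait=5 total=39
k=5 load=t5/9c comp=t4/9c wait=9 total=48
k=6 load=- comp=t5/2c wait=2 total=50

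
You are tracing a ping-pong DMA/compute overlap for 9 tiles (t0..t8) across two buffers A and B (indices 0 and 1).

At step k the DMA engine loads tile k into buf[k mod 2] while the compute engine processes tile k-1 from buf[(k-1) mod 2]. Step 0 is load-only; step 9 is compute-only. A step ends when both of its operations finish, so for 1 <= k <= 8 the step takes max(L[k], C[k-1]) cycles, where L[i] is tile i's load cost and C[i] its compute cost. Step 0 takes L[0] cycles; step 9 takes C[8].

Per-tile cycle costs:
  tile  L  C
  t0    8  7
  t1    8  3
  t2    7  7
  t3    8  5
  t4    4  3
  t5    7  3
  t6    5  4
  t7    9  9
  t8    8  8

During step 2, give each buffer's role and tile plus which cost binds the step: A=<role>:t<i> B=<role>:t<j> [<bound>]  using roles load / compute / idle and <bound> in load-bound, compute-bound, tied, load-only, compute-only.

[0] DMA t0→A (8c) ∥ CU idle ⇒ 8c, clock 8
[1] DMA t1→B (8c) ∥ CU A:t0 (7c) ⇒ 8c, clock 16
[2] DMA t2→A (7c) ∥ CU B:t1 (3c) ⇒ 7c, clock 23
[3] DMA t3→B (8c) ∥ CU A:t2 (7c) ⇒ 8c, clock 31
[4] DMA t4→A (4c) ∥ CU B:t3 (5c) ⇒ 5c, clock 36
[5] DMA t5→B (7c) ∥ CU A:t4 (3c) ⇒ 7c, clock 43
[6] DMA t6→A (5c) ∥ CU B:t5 (3c) ⇒ 5c, clock 48
[7] DMA t7→B (9c) ∥ CU A:t6 (4c) ⇒ 9c, clock 57
[8] DMA t8→A (8c) ∥ CU B:t7 (9c) ⇒ 9c, clock 66
[9] DMA idle ∥ CU A:t8 (8c) ⇒ 8c, clock 74

step 2: A=load:t2 B=compute:t1 [load-bound]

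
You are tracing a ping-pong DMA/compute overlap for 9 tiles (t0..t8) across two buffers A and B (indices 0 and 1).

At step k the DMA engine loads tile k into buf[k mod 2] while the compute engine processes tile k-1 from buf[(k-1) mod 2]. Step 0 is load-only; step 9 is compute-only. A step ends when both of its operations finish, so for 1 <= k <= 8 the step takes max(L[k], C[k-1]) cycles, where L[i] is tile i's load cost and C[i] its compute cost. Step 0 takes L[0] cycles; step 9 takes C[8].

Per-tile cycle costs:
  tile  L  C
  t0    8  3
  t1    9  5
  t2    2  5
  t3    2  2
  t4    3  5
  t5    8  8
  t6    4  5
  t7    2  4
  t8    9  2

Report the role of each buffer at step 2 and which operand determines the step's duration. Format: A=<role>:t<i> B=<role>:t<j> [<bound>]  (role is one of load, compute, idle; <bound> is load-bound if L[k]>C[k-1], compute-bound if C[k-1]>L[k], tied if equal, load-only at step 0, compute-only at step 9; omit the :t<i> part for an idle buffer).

[0] DMA t0→A (8c) ∥ CU idle ⇒ 8c, clock 8
[1] DMA t1→B (9c) ∥ CU A:t0 (3c) ⇒ 9c, clock 17
[2] DMA t2→A (2c) ∥ CU B:t1 (5c) ⇒ 5c, clock 22
[3] DMA t3→B (2c) ∥ CU A:t2 (5c) ⇒ 5c, clock 27
[4] DMA t4→A (3c) ∥ CU B:t3 (2c) ⇒ 3c, clock 30
[5] DMA t5→B (8c) ∥ CU A:t4 (5c) ⇒ 8c, clock 38
[6] DMA t6→A (4c) ∥ CU B:t5 (8c) ⇒ 8c, clock 46
[7] DMA t7→B (2c) ∥ CU A:t6 (5c) ⇒ 5c, clock 51
[8] DMA t8→A (9c) ∥ CU B:t7 (4c) ⇒ 9c, clock 60
[9] DMA idle ∥ CU A:t8 (2c) ⇒ 2c, clock 62

step 2: A=load:t2 B=compute:t1 [compute-bound]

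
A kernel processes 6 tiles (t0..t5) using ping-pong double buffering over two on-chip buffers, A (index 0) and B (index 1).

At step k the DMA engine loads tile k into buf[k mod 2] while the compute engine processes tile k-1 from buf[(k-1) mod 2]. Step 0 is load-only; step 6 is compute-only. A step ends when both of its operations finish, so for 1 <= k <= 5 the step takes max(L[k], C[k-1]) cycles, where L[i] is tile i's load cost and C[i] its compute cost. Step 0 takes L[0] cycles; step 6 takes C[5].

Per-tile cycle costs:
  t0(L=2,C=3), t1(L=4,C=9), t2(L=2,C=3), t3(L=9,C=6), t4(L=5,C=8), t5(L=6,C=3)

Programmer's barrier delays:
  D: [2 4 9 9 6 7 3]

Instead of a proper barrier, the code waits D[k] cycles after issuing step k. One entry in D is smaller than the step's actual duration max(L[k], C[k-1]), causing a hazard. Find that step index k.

hazard at step 5

step 0: need L[0]=2 = 2; D[0]=2 ok
step 1: need max(L[1]=4,C[0]=3) = 4; D[1]=4 ok
step 2: need max(L[2]=2,C[1]=9) = 9; D[2]=9 ok
step 3: need max(L[3]=9,C[2]=3) = 9; D[3]=9 ok
step 4: need max(L[4]=5,C[3]=6) = 6; D[4]=6 ok
step 5: need max(L[5]=6,C[4]=8) = 8; D[5]=7 SHORT
step 6: need C[5]=3 = 3; D[6]=3 ok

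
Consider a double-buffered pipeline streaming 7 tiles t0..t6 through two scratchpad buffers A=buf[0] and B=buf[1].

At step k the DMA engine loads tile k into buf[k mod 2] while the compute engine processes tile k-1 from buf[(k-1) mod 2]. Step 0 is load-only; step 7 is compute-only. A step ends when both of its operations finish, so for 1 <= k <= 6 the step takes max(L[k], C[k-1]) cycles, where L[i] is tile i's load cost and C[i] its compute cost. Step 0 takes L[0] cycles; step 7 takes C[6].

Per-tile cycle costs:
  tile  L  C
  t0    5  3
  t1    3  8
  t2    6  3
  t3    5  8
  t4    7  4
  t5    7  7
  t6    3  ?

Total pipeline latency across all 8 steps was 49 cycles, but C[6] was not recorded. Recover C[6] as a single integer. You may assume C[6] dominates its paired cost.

C[6] = 6

step 0 | dur = L[0]=5 = 5
step 1 | dur = max(L[1]=3, C[0]=3) = 3
step 2 | dur = max(L[2]=6, C[1]=8) = 8
step 3 | dur = max(L[3]=5, C[2]=3) = 5
step 4 | dur = max(L[4]=7, C[3]=8) = 8
step 5 | dur = max(L[5]=7, C[4]=4) = 7
step 6 | dur = max(L[6]=3, C[5]=7) = 7
step 7 | dur = C[6]=? = C[6]  (unknown; binding)
sum of known step durations = 43
dur[7] = total - known = 49 - 43 = 6
C[6] is the binding max in step 7, so C[6] = dur[7] = 6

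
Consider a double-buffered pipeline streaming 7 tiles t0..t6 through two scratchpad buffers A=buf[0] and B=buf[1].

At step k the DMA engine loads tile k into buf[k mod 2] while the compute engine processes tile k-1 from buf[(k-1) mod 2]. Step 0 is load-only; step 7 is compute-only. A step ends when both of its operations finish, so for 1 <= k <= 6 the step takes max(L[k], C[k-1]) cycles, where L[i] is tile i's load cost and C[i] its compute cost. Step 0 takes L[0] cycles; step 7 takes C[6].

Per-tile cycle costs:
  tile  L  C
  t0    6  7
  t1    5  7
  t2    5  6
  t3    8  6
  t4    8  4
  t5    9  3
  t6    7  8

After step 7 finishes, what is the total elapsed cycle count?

  0. 6=6c; end=6; A:t0 B:-
  1. max(5,7)=7c; end=13; A:t0 B:t1
  2. max(5,7)=7c; end=20; A:t2 B:t1
  3. max(8,6)=8c; end=28; A:t2 B:t3
  4. max(8,6)=8c; end=36; A:t4 B:t3
  5. max(9,4)=9c; end=45; A:t4 B:t5
  6. max(7,3)=7c; end=52; A:t6 B:t5
  7. 8=8c; end=60; A:t6 B:t5

end_cycle[7] = 60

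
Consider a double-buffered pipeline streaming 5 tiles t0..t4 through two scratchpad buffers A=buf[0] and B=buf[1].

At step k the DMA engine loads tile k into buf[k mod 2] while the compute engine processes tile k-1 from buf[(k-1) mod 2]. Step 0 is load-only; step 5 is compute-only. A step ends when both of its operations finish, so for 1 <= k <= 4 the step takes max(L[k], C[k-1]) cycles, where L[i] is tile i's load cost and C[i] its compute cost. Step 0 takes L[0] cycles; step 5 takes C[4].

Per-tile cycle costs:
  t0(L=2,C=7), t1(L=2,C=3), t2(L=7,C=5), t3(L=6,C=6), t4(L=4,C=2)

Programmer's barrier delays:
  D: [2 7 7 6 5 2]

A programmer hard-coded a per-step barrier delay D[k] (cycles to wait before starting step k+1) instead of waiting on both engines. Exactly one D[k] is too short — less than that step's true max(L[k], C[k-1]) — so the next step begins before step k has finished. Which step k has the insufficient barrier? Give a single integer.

hazard at step 4

k=0 barrier L[0]=2→2c, D[0]=2 ok
k=1 barrier max(L[1]=2,C[0]=7)→7c, D[1]=7 ok
k=2 barrier max(L[2]=7,C[1]=3)→7c, D[2]=7 ok
k=3 barrier max(L[3]=6,C[2]=5)→6c, D[3]=6 ok
k=4 barrier max(L[4]=4,C[3]=6)→6c, D[4]=5 SHORT
k=5 barrier C[4]=2→2c, D[5]=2 ok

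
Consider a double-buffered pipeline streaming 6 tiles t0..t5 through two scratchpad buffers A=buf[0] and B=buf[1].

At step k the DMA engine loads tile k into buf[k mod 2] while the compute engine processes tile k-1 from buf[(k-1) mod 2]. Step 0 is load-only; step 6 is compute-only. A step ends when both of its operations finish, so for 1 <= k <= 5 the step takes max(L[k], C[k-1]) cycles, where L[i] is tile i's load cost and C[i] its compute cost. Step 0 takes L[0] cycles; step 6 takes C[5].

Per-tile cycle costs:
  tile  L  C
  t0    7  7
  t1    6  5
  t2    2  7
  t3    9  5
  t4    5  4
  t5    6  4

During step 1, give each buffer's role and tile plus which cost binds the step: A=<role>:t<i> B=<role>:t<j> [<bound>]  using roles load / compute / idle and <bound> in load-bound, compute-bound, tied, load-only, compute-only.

step 1: A=compute:t0 B=load:t1 [compute-bound]

[0] DMA t0→A (7c) ∥ CU idle ⇒ 7c, clock 7
[1] DMA t1→B (6c) ∥ CU A:t0 (7c) ⇒ 7c, clock 14
[2] DMA t2→A (2c) ∥ CU B:t1 (5c) ⇒ 5c, clock 19
[3] DMA t3→B (9c) ∥ CU A:t2 (7c) ⇒ 9c, clock 28
[4] DMA t4→A (5c) ∥ CU B:t3 (5c) ⇒ 5c, clock 33
[5] DMA t5→B (6c) ∥ CU A:t4 (4c) ⇒ 6c, clock 39
[6] DMA idle ∥ CU B:t5 (4c) ⇒ 4c, clock 43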